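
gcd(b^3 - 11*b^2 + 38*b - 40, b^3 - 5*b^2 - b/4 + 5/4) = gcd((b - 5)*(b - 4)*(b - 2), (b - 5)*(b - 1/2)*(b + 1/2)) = b - 5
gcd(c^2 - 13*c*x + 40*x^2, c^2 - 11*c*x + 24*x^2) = -c + 8*x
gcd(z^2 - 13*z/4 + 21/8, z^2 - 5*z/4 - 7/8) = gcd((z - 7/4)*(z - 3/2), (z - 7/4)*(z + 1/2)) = z - 7/4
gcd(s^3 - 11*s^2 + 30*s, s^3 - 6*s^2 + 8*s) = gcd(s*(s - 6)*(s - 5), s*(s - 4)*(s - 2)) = s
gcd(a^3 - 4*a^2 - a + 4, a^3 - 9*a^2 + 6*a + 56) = a - 4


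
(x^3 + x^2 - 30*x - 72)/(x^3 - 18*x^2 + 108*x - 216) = (x^2 + 7*x + 12)/(x^2 - 12*x + 36)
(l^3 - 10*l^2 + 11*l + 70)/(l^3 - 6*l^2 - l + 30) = (l - 7)/(l - 3)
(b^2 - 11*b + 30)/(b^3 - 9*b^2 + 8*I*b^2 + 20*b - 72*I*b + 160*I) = (b - 6)/(b^2 + b*(-4 + 8*I) - 32*I)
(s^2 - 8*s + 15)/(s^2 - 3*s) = (s - 5)/s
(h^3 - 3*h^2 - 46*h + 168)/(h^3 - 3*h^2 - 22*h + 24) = (h^2 + 3*h - 28)/(h^2 + 3*h - 4)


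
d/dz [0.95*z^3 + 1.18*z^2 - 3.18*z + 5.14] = 2.85*z^2 + 2.36*z - 3.18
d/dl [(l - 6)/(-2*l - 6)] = -9/(2*(l + 3)^2)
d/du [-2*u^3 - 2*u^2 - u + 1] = -6*u^2 - 4*u - 1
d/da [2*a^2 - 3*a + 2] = 4*a - 3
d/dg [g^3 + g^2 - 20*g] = 3*g^2 + 2*g - 20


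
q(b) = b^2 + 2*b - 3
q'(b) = 2*b + 2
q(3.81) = 19.14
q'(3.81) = 9.62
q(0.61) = -1.41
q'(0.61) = 3.22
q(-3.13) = 0.54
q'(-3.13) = -4.26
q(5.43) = 37.34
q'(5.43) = 12.86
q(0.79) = -0.80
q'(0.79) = 3.58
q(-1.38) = -3.86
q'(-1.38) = -0.76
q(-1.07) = -4.00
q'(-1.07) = -0.14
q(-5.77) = 18.75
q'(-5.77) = -9.54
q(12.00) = 165.00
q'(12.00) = 26.00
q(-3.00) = 0.00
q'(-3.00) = -4.00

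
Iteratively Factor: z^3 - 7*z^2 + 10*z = (z - 2)*(z^2 - 5*z) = z*(z - 2)*(z - 5)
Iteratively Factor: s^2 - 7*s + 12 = (s - 3)*(s - 4)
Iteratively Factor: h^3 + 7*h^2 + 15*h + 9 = (h + 1)*(h^2 + 6*h + 9) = (h + 1)*(h + 3)*(h + 3)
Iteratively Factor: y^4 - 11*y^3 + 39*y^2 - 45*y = (y)*(y^3 - 11*y^2 + 39*y - 45) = y*(y - 3)*(y^2 - 8*y + 15) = y*(y - 3)^2*(y - 5)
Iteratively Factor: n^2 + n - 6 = (n + 3)*(n - 2)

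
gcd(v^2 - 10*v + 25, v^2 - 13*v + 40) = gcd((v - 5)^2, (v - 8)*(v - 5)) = v - 5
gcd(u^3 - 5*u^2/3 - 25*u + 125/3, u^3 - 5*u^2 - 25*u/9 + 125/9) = u^2 - 20*u/3 + 25/3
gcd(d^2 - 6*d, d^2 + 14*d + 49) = 1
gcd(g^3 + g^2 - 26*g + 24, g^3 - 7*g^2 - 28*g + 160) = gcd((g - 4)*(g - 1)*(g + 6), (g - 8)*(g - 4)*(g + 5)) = g - 4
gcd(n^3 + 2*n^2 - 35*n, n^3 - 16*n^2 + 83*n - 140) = n - 5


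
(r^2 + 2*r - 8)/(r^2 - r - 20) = (r - 2)/(r - 5)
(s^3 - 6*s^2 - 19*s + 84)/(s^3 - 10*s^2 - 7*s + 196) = (s - 3)/(s - 7)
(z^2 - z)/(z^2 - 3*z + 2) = z/(z - 2)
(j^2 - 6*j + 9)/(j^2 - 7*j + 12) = (j - 3)/(j - 4)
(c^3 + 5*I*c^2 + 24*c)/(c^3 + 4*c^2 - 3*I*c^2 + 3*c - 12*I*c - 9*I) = c*(c + 8*I)/(c^2 + 4*c + 3)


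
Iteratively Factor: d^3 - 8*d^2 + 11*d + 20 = (d + 1)*(d^2 - 9*d + 20) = (d - 5)*(d + 1)*(d - 4)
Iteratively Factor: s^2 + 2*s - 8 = (s - 2)*(s + 4)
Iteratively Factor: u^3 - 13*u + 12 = (u + 4)*(u^2 - 4*u + 3) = (u - 3)*(u + 4)*(u - 1)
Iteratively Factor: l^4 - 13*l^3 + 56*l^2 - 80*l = (l - 4)*(l^3 - 9*l^2 + 20*l) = l*(l - 4)*(l^2 - 9*l + 20) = l*(l - 5)*(l - 4)*(l - 4)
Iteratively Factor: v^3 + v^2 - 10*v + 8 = (v - 1)*(v^2 + 2*v - 8) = (v - 1)*(v + 4)*(v - 2)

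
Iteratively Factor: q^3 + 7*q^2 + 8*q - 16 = (q + 4)*(q^2 + 3*q - 4) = (q - 1)*(q + 4)*(q + 4)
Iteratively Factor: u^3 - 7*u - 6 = (u + 2)*(u^2 - 2*u - 3) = (u + 1)*(u + 2)*(u - 3)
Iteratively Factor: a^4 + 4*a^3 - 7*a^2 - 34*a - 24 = (a + 1)*(a^3 + 3*a^2 - 10*a - 24) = (a + 1)*(a + 2)*(a^2 + a - 12) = (a + 1)*(a + 2)*(a + 4)*(a - 3)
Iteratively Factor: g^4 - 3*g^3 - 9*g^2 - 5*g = (g - 5)*(g^3 + 2*g^2 + g) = (g - 5)*(g + 1)*(g^2 + g) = (g - 5)*(g + 1)^2*(g)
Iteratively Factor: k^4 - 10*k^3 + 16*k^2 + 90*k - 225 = (k - 5)*(k^3 - 5*k^2 - 9*k + 45) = (k - 5)*(k - 3)*(k^2 - 2*k - 15) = (k - 5)*(k - 3)*(k + 3)*(k - 5)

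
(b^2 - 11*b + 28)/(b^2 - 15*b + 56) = (b - 4)/(b - 8)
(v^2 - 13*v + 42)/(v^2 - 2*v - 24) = (v - 7)/(v + 4)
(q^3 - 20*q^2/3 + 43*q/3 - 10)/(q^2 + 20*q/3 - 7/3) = (3*q^3 - 20*q^2 + 43*q - 30)/(3*q^2 + 20*q - 7)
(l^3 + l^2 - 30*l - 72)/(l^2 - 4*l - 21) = (l^2 - 2*l - 24)/(l - 7)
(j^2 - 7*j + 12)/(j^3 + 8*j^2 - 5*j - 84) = (j - 4)/(j^2 + 11*j + 28)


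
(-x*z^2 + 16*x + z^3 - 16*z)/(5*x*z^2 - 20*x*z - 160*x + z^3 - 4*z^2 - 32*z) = (-x*z + 4*x + z^2 - 4*z)/(5*x*z - 40*x + z^2 - 8*z)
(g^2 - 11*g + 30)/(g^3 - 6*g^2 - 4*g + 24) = (g - 5)/(g^2 - 4)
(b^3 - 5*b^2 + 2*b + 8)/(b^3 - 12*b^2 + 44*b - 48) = (b + 1)/(b - 6)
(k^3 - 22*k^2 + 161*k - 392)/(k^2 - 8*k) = k - 14 + 49/k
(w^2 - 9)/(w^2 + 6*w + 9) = (w - 3)/(w + 3)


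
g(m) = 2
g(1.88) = 2.00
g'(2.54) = 0.00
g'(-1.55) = 0.00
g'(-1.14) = 0.00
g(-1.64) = 2.00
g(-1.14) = 2.00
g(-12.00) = 2.00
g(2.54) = 2.00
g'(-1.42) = 0.00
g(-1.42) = 2.00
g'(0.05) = 0.00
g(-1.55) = 2.00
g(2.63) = 2.00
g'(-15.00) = 0.00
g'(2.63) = 0.00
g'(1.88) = 0.00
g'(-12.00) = 0.00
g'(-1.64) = 0.00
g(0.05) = 2.00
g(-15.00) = 2.00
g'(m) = 0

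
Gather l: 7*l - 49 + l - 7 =8*l - 56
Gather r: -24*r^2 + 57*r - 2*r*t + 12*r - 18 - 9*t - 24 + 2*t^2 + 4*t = -24*r^2 + r*(69 - 2*t) + 2*t^2 - 5*t - 42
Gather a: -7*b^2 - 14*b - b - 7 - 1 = -7*b^2 - 15*b - 8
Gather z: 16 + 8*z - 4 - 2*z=6*z + 12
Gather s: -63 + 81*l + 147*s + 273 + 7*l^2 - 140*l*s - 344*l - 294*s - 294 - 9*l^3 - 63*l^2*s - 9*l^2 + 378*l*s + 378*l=-9*l^3 - 2*l^2 + 115*l + s*(-63*l^2 + 238*l - 147) - 84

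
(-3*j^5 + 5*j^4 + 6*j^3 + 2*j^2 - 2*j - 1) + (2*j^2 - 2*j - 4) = -3*j^5 + 5*j^4 + 6*j^3 + 4*j^2 - 4*j - 5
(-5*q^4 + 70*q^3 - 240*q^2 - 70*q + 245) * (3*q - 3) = -15*q^5 + 225*q^4 - 930*q^3 + 510*q^2 + 945*q - 735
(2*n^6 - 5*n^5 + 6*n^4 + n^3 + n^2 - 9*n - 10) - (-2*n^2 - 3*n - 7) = 2*n^6 - 5*n^5 + 6*n^4 + n^3 + 3*n^2 - 6*n - 3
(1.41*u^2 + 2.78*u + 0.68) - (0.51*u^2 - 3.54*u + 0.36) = 0.9*u^2 + 6.32*u + 0.32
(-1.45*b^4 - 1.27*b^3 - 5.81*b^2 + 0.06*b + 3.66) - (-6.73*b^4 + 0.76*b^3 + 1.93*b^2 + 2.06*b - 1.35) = 5.28*b^4 - 2.03*b^3 - 7.74*b^2 - 2.0*b + 5.01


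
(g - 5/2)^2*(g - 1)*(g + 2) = g^4 - 4*g^3 - 3*g^2/4 + 65*g/4 - 25/2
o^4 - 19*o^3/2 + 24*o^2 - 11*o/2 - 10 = (o - 5)*(o - 4)*(o - 1)*(o + 1/2)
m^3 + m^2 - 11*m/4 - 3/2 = (m - 3/2)*(m + 1/2)*(m + 2)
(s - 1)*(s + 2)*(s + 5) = s^3 + 6*s^2 + 3*s - 10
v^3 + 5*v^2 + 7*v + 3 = (v + 1)^2*(v + 3)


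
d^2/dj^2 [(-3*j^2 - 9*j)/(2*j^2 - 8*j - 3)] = 6*(-28*j^3 - 18*j^2 - 54*j + 63)/(8*j^6 - 96*j^5 + 348*j^4 - 224*j^3 - 522*j^2 - 216*j - 27)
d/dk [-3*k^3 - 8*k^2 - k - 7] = -9*k^2 - 16*k - 1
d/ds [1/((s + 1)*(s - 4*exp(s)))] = (-s + (s + 1)*(4*exp(s) - 1) + 4*exp(s))/((s + 1)^2*(s - 4*exp(s))^2)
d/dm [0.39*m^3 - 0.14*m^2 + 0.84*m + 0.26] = 1.17*m^2 - 0.28*m + 0.84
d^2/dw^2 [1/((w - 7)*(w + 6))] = 2*((w - 7)^2 + (w - 7)*(w + 6) + (w + 6)^2)/((w - 7)^3*(w + 6)^3)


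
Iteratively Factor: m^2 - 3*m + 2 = (m - 2)*(m - 1)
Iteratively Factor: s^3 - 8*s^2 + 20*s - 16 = (s - 2)*(s^2 - 6*s + 8) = (s - 4)*(s - 2)*(s - 2)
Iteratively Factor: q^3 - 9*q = (q - 3)*(q^2 + 3*q) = q*(q - 3)*(q + 3)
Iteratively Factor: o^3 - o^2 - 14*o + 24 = (o + 4)*(o^2 - 5*o + 6) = (o - 2)*(o + 4)*(o - 3)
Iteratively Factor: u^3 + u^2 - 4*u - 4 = (u - 2)*(u^2 + 3*u + 2) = (u - 2)*(u + 2)*(u + 1)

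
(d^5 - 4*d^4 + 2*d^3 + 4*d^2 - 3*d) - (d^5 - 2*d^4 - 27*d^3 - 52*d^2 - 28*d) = -2*d^4 + 29*d^3 + 56*d^2 + 25*d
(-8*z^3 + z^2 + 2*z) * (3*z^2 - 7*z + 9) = -24*z^5 + 59*z^4 - 73*z^3 - 5*z^2 + 18*z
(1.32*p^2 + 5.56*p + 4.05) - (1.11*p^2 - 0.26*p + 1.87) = 0.21*p^2 + 5.82*p + 2.18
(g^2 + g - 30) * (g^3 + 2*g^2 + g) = g^5 + 3*g^4 - 27*g^3 - 59*g^2 - 30*g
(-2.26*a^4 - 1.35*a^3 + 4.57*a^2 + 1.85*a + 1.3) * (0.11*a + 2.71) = -0.2486*a^5 - 6.2731*a^4 - 3.1558*a^3 + 12.5882*a^2 + 5.1565*a + 3.523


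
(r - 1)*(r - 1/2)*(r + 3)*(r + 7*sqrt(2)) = r^4 + 3*r^3/2 + 7*sqrt(2)*r^3 - 4*r^2 + 21*sqrt(2)*r^2/2 - 28*sqrt(2)*r + 3*r/2 + 21*sqrt(2)/2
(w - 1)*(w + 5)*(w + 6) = w^3 + 10*w^2 + 19*w - 30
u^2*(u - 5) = u^3 - 5*u^2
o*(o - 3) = o^2 - 3*o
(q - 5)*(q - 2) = q^2 - 7*q + 10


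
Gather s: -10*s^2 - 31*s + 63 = -10*s^2 - 31*s + 63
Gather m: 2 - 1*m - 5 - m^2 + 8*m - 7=-m^2 + 7*m - 10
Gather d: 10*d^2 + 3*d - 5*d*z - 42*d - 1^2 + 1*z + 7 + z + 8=10*d^2 + d*(-5*z - 39) + 2*z + 14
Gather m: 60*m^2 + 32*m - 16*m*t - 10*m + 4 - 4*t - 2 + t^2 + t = 60*m^2 + m*(22 - 16*t) + t^2 - 3*t + 2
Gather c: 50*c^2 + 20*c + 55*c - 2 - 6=50*c^2 + 75*c - 8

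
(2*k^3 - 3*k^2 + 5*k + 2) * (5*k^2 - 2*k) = 10*k^5 - 19*k^4 + 31*k^3 - 4*k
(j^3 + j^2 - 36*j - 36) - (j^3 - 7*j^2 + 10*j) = 8*j^2 - 46*j - 36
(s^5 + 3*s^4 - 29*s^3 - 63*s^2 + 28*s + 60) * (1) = s^5 + 3*s^4 - 29*s^3 - 63*s^2 + 28*s + 60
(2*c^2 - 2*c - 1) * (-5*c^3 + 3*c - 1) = -10*c^5 + 10*c^4 + 11*c^3 - 8*c^2 - c + 1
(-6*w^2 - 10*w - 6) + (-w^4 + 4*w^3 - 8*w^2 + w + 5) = -w^4 + 4*w^3 - 14*w^2 - 9*w - 1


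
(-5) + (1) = -4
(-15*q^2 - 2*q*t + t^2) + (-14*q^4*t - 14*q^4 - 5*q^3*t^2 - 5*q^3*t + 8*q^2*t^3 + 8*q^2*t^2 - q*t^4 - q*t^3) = -14*q^4*t - 14*q^4 - 5*q^3*t^2 - 5*q^3*t + 8*q^2*t^3 + 8*q^2*t^2 - 15*q^2 - q*t^4 - q*t^3 - 2*q*t + t^2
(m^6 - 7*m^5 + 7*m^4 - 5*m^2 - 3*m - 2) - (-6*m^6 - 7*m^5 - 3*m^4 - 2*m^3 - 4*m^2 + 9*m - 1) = 7*m^6 + 10*m^4 + 2*m^3 - m^2 - 12*m - 1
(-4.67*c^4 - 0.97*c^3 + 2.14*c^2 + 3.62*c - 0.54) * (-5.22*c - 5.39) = 24.3774*c^5 + 30.2347*c^4 - 5.9425*c^3 - 30.431*c^2 - 16.693*c + 2.9106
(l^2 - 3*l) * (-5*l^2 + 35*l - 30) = -5*l^4 + 50*l^3 - 135*l^2 + 90*l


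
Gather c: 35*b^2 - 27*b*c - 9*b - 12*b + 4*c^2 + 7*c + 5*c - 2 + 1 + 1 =35*b^2 - 21*b + 4*c^2 + c*(12 - 27*b)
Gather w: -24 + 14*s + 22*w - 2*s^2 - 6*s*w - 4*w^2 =-2*s^2 + 14*s - 4*w^2 + w*(22 - 6*s) - 24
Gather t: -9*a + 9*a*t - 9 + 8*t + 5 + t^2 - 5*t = -9*a + t^2 + t*(9*a + 3) - 4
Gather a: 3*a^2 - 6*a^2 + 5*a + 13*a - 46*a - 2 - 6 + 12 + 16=-3*a^2 - 28*a + 20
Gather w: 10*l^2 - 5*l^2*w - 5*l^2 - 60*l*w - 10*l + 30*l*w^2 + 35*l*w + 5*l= 5*l^2 + 30*l*w^2 - 5*l + w*(-5*l^2 - 25*l)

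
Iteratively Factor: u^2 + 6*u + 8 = (u + 2)*(u + 4)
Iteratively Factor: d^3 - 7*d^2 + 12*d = (d - 3)*(d^2 - 4*d) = d*(d - 3)*(d - 4)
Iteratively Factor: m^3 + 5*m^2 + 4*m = (m + 4)*(m^2 + m) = (m + 1)*(m + 4)*(m)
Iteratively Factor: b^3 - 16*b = (b)*(b^2 - 16) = b*(b + 4)*(b - 4)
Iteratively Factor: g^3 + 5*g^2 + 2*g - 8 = (g + 4)*(g^2 + g - 2) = (g + 2)*(g + 4)*(g - 1)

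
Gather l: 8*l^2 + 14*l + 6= 8*l^2 + 14*l + 6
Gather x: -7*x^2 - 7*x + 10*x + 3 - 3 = -7*x^2 + 3*x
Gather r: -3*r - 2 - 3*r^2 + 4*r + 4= -3*r^2 + r + 2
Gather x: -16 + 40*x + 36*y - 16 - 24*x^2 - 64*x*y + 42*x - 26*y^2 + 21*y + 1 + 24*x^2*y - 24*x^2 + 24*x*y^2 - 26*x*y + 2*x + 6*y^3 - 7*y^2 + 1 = x^2*(24*y - 48) + x*(24*y^2 - 90*y + 84) + 6*y^3 - 33*y^2 + 57*y - 30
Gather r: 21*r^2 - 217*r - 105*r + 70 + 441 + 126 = 21*r^2 - 322*r + 637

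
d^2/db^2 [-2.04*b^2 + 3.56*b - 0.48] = -4.08000000000000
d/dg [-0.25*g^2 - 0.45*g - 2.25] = -0.5*g - 0.45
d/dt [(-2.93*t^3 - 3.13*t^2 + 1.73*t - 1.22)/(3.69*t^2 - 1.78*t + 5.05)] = (-10.8117*t^4 + 10.4308*t^3 - 45.2018*t^2 - 22.6094*t + 6.5649)/(13.6161*t^4 - 13.1364*t^3 + 40.4374*t^2 - 17.978*t + 25.5025)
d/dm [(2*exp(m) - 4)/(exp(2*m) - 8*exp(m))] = 2*(-exp(2*m) + 4*exp(m) - 16)*exp(-m)/(exp(2*m) - 16*exp(m) + 64)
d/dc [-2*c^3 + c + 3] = 1 - 6*c^2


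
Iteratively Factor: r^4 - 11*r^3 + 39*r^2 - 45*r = (r - 3)*(r^3 - 8*r^2 + 15*r) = (r - 3)^2*(r^2 - 5*r) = r*(r - 3)^2*(r - 5)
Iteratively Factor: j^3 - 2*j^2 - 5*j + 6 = (j - 3)*(j^2 + j - 2) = (j - 3)*(j - 1)*(j + 2)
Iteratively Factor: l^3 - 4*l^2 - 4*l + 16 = (l + 2)*(l^2 - 6*l + 8) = (l - 4)*(l + 2)*(l - 2)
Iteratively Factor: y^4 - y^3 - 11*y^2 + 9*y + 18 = (y - 3)*(y^3 + 2*y^2 - 5*y - 6) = (y - 3)*(y - 2)*(y^2 + 4*y + 3) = (y - 3)*(y - 2)*(y + 3)*(y + 1)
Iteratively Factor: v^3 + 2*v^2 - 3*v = (v - 1)*(v^2 + 3*v) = (v - 1)*(v + 3)*(v)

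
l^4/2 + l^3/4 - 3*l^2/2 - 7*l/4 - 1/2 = (l/2 + 1/2)*(l - 2)*(l + 1/2)*(l + 1)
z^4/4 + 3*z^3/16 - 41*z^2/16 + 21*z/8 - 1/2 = (z/4 + 1)*(z - 2)*(z - 1)*(z - 1/4)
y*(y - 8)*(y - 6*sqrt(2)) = y^3 - 6*sqrt(2)*y^2 - 8*y^2 + 48*sqrt(2)*y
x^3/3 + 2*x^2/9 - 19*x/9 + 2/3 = (x/3 + 1)*(x - 2)*(x - 1/3)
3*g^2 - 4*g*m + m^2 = (-3*g + m)*(-g + m)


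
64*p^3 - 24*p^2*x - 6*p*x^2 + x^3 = (-8*p + x)*(-2*p + x)*(4*p + x)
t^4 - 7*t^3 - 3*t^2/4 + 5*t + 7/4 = (t - 7)*(t - 1)*(t + 1/2)^2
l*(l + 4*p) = l^2 + 4*l*p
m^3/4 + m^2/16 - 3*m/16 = m*(m/4 + 1/4)*(m - 3/4)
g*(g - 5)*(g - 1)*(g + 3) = g^4 - 3*g^3 - 13*g^2 + 15*g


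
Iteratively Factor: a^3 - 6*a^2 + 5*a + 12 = (a - 4)*(a^2 - 2*a - 3) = (a - 4)*(a + 1)*(a - 3)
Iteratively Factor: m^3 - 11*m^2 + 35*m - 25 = (m - 5)*(m^2 - 6*m + 5) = (m - 5)*(m - 1)*(m - 5)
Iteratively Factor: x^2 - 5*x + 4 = (x - 1)*(x - 4)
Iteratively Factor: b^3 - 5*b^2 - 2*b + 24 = (b + 2)*(b^2 - 7*b + 12) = (b - 4)*(b + 2)*(b - 3)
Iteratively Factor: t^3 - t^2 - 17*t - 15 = (t + 1)*(t^2 - 2*t - 15) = (t - 5)*(t + 1)*(t + 3)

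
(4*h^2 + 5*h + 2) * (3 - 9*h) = -36*h^3 - 33*h^2 - 3*h + 6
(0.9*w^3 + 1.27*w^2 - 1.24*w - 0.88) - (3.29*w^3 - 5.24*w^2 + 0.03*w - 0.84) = -2.39*w^3 + 6.51*w^2 - 1.27*w - 0.04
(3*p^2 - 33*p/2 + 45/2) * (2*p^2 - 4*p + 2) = 6*p^4 - 45*p^3 + 117*p^2 - 123*p + 45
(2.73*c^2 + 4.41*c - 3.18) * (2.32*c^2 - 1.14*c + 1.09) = 6.3336*c^4 + 7.119*c^3 - 9.4293*c^2 + 8.4321*c - 3.4662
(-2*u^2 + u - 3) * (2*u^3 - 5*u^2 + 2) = -4*u^5 + 12*u^4 - 11*u^3 + 11*u^2 + 2*u - 6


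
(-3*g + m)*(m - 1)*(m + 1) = -3*g*m^2 + 3*g + m^3 - m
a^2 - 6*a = a*(a - 6)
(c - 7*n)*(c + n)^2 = c^3 - 5*c^2*n - 13*c*n^2 - 7*n^3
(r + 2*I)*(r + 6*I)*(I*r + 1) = I*r^3 - 7*r^2 - 4*I*r - 12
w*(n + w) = n*w + w^2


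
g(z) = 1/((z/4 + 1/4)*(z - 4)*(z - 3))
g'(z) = -1/((z/4 + 1/4)*(z - 4)*(z - 3)^2) - 1/((z/4 + 1/4)*(z - 4)^2*(z - 3)) - 1/(4*(z/4 + 1/4)^2*(z - 4)*(z - 3)) = 4*(-3*z^2 + 12*z - 5)/(z^6 - 12*z^5 + 46*z^4 - 36*z^3 - 119*z^2 + 120*z + 144)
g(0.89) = 0.32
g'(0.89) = 0.09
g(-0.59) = 0.59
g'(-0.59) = -1.15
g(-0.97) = 6.76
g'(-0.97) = -222.19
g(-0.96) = 5.09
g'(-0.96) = -124.97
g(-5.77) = -0.01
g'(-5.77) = -0.00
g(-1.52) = -0.31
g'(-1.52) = -0.72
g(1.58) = 0.45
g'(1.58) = 0.33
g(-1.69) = -0.22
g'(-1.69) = -0.40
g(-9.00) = 0.00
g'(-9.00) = 0.00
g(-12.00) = 0.00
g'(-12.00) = 0.00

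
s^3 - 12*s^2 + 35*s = s*(s - 7)*(s - 5)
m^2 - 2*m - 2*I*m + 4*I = (m - 2)*(m - 2*I)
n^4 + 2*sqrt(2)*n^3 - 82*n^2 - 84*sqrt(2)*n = n*(n - 6*sqrt(2))*(n + sqrt(2))*(n + 7*sqrt(2))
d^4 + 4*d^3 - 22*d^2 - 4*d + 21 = (d - 3)*(d - 1)*(d + 1)*(d + 7)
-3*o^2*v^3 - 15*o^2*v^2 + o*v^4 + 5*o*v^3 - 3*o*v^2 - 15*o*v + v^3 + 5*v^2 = v*(-3*o + v)*(v + 5)*(o*v + 1)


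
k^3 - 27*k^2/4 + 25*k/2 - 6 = (k - 4)*(k - 2)*(k - 3/4)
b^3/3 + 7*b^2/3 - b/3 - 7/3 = (b/3 + 1/3)*(b - 1)*(b + 7)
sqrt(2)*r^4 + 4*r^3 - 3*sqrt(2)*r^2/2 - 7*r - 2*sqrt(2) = (r - sqrt(2))*(r + sqrt(2)/2)*(r + 2*sqrt(2))*(sqrt(2)*r + 1)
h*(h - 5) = h^2 - 5*h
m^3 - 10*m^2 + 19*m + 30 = (m - 6)*(m - 5)*(m + 1)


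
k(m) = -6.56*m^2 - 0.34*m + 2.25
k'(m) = -13.12*m - 0.34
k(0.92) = -3.62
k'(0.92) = -12.41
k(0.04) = 2.23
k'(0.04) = -0.86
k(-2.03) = -24.09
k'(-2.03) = 26.29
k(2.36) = -35.09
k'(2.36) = -31.30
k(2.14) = -28.52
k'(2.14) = -28.42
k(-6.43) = -266.79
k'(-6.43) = 84.02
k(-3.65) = -83.90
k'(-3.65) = 47.55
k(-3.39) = -71.99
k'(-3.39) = 44.14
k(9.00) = -532.17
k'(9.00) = -118.42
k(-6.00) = -231.87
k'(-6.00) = 78.38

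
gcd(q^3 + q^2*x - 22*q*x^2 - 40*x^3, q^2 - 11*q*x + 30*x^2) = -q + 5*x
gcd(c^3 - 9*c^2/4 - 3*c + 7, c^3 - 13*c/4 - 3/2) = c - 2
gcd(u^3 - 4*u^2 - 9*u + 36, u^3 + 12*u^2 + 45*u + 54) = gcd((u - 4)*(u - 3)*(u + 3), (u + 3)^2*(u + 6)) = u + 3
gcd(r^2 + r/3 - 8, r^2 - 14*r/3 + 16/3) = r - 8/3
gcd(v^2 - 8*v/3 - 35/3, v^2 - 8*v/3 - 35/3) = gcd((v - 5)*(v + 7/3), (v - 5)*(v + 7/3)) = v^2 - 8*v/3 - 35/3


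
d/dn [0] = 0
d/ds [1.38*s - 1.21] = 1.38000000000000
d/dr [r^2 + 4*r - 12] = 2*r + 4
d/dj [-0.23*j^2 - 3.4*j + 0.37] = -0.46*j - 3.4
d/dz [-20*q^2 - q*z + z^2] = -q + 2*z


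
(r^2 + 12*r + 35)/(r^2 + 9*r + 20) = (r + 7)/(r + 4)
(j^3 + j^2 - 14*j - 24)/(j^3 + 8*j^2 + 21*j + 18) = (j - 4)/(j + 3)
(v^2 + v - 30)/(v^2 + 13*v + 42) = (v - 5)/(v + 7)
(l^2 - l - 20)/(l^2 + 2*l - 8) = (l - 5)/(l - 2)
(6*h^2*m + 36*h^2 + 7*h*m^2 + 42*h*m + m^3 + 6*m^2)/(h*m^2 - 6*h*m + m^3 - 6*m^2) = (6*h*m + 36*h + m^2 + 6*m)/(m*(m - 6))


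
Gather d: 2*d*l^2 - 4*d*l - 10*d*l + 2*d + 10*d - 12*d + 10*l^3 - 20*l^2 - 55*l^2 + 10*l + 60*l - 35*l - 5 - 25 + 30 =d*(2*l^2 - 14*l) + 10*l^3 - 75*l^2 + 35*l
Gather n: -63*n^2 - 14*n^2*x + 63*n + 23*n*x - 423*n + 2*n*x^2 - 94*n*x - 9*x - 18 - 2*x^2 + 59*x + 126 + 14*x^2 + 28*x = n^2*(-14*x - 63) + n*(2*x^2 - 71*x - 360) + 12*x^2 + 78*x + 108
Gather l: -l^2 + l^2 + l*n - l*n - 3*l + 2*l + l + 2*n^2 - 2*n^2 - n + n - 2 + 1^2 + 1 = 0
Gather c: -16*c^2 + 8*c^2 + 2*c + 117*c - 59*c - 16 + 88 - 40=-8*c^2 + 60*c + 32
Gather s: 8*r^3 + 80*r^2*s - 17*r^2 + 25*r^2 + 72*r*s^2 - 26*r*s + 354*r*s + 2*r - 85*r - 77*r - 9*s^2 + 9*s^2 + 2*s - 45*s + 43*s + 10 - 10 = 8*r^3 + 8*r^2 + 72*r*s^2 - 160*r + s*(80*r^2 + 328*r)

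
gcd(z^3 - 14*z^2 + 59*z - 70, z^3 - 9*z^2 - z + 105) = z^2 - 12*z + 35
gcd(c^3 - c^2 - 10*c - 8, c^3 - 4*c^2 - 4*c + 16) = c^2 - 2*c - 8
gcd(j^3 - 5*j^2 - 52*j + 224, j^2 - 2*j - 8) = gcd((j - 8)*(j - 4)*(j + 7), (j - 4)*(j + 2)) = j - 4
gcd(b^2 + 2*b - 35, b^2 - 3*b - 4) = 1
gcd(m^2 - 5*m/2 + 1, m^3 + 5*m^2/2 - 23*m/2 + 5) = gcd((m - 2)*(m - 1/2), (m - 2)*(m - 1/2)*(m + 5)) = m^2 - 5*m/2 + 1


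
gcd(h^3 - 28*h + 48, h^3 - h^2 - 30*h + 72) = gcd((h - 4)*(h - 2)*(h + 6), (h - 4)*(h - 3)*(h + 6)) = h^2 + 2*h - 24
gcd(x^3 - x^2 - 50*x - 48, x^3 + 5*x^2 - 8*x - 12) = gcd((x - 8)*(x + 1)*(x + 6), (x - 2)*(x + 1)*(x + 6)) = x^2 + 7*x + 6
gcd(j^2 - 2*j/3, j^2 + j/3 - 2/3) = j - 2/3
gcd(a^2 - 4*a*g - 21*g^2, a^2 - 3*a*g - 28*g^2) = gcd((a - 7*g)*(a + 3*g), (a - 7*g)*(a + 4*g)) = a - 7*g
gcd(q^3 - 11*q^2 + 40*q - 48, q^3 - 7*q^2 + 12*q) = q^2 - 7*q + 12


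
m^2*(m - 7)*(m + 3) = m^4 - 4*m^3 - 21*m^2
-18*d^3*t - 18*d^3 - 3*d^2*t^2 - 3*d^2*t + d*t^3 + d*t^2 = (-6*d + t)*(3*d + t)*(d*t + d)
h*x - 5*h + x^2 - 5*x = (h + x)*(x - 5)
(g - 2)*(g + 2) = g^2 - 4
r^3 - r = r*(r - 1)*(r + 1)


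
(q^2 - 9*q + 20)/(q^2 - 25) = (q - 4)/(q + 5)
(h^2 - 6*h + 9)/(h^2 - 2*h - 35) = (-h^2 + 6*h - 9)/(-h^2 + 2*h + 35)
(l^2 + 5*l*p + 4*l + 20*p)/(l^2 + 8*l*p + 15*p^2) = (l + 4)/(l + 3*p)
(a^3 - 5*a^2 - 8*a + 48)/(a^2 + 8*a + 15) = (a^2 - 8*a + 16)/(a + 5)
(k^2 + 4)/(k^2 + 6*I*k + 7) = (k^2 + 4)/(k^2 + 6*I*k + 7)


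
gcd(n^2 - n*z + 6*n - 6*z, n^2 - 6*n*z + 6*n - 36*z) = n + 6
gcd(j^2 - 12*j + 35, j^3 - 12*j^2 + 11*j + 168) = j - 7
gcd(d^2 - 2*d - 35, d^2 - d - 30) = d + 5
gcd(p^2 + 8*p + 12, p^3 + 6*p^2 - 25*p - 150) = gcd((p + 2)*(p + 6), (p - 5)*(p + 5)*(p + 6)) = p + 6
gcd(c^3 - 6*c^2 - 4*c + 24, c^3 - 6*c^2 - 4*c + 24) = c^3 - 6*c^2 - 4*c + 24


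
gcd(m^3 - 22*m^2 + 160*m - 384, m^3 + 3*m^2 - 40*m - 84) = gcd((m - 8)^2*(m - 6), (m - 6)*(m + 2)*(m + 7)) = m - 6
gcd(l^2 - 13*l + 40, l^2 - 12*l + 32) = l - 8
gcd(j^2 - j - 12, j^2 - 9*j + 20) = j - 4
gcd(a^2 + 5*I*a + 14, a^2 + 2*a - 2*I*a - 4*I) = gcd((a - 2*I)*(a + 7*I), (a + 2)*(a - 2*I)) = a - 2*I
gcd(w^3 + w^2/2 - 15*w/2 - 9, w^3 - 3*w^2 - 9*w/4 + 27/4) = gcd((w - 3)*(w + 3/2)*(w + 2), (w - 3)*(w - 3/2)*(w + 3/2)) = w^2 - 3*w/2 - 9/2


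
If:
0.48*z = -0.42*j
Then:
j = -1.14285714285714*z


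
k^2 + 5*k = k*(k + 5)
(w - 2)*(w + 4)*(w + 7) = w^3 + 9*w^2 + 6*w - 56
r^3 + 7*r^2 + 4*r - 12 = (r - 1)*(r + 2)*(r + 6)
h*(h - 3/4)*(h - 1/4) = h^3 - h^2 + 3*h/16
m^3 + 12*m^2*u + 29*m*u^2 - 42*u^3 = (m - u)*(m + 6*u)*(m + 7*u)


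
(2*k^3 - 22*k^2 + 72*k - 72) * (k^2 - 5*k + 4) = 2*k^5 - 32*k^4 + 190*k^3 - 520*k^2 + 648*k - 288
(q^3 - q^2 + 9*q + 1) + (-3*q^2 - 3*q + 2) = q^3 - 4*q^2 + 6*q + 3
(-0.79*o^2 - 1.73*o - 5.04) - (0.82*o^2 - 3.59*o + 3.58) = -1.61*o^2 + 1.86*o - 8.62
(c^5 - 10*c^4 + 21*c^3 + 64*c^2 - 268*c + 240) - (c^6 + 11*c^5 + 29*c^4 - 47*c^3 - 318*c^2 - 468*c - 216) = -c^6 - 10*c^5 - 39*c^4 + 68*c^3 + 382*c^2 + 200*c + 456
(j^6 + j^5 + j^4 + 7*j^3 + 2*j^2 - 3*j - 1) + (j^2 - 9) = j^6 + j^5 + j^4 + 7*j^3 + 3*j^2 - 3*j - 10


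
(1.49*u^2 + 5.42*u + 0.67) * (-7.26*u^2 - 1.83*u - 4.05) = -10.8174*u^4 - 42.0759*u^3 - 20.8173*u^2 - 23.1771*u - 2.7135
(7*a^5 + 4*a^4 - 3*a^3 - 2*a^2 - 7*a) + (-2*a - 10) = 7*a^5 + 4*a^4 - 3*a^3 - 2*a^2 - 9*a - 10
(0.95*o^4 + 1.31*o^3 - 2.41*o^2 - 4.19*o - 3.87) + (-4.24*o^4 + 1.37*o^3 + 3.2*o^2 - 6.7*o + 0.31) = -3.29*o^4 + 2.68*o^3 + 0.79*o^2 - 10.89*o - 3.56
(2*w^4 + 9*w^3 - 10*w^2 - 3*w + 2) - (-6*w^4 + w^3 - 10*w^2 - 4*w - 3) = 8*w^4 + 8*w^3 + w + 5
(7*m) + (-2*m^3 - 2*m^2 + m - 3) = -2*m^3 - 2*m^2 + 8*m - 3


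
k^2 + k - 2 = (k - 1)*(k + 2)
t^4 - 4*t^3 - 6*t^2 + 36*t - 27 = (t - 3)^2*(t - 1)*(t + 3)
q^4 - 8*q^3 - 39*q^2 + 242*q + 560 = (q - 8)*(q - 7)*(q + 2)*(q + 5)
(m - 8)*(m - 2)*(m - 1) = m^3 - 11*m^2 + 26*m - 16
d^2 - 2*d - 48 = (d - 8)*(d + 6)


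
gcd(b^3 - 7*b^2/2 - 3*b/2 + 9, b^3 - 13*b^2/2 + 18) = b^2 - b/2 - 3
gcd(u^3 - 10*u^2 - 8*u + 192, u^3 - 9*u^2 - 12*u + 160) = u^2 - 4*u - 32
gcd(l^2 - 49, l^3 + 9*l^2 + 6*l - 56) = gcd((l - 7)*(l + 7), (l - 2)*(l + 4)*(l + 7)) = l + 7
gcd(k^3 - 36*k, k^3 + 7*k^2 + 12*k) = k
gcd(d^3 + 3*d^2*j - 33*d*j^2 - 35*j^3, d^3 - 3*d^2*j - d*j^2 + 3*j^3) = d + j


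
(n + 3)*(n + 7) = n^2 + 10*n + 21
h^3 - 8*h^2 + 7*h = h*(h - 7)*(h - 1)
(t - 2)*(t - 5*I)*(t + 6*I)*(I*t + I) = I*t^4 - t^3 - I*t^3 + t^2 + 28*I*t^2 + 2*t - 30*I*t - 60*I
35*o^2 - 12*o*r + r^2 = (-7*o + r)*(-5*o + r)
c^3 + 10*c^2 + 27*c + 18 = (c + 1)*(c + 3)*(c + 6)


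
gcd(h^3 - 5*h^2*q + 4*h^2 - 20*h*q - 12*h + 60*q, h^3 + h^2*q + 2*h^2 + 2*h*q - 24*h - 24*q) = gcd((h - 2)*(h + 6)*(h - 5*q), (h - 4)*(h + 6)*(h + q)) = h + 6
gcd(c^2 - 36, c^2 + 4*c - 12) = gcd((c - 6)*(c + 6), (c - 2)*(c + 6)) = c + 6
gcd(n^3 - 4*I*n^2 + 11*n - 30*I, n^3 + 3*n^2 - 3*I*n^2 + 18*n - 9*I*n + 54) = n + 3*I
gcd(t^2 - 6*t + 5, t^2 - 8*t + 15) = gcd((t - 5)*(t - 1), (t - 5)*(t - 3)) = t - 5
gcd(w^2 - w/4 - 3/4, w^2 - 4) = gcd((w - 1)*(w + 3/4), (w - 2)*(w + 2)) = 1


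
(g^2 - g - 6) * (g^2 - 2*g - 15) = g^4 - 3*g^3 - 19*g^2 + 27*g + 90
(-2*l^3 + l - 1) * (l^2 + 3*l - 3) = -2*l^5 - 6*l^4 + 7*l^3 + 2*l^2 - 6*l + 3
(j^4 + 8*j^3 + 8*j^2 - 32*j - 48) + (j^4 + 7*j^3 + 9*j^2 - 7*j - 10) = 2*j^4 + 15*j^3 + 17*j^2 - 39*j - 58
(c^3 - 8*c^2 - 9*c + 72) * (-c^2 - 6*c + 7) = -c^5 + 2*c^4 + 64*c^3 - 74*c^2 - 495*c + 504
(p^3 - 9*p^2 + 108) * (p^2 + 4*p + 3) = p^5 - 5*p^4 - 33*p^3 + 81*p^2 + 432*p + 324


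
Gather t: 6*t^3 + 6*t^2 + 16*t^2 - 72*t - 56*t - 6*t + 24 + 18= 6*t^3 + 22*t^2 - 134*t + 42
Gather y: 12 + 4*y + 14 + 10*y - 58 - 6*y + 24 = 8*y - 8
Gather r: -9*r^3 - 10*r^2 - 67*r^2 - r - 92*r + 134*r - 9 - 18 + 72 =-9*r^3 - 77*r^2 + 41*r + 45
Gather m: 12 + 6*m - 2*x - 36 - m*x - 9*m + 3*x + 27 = m*(-x - 3) + x + 3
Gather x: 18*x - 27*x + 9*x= 0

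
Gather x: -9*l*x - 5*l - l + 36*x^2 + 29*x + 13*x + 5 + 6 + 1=-6*l + 36*x^2 + x*(42 - 9*l) + 12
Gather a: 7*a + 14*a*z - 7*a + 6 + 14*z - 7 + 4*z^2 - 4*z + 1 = 14*a*z + 4*z^2 + 10*z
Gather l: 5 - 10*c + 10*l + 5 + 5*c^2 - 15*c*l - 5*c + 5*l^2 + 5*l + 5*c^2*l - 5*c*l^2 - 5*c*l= 5*c^2 - 15*c + l^2*(5 - 5*c) + l*(5*c^2 - 20*c + 15) + 10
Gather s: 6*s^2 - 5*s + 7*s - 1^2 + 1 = 6*s^2 + 2*s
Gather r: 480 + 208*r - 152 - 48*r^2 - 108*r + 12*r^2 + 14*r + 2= -36*r^2 + 114*r + 330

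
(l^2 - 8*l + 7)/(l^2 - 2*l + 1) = (l - 7)/(l - 1)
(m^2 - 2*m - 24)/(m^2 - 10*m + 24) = (m + 4)/(m - 4)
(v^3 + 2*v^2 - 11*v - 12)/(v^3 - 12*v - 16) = (-v^3 - 2*v^2 + 11*v + 12)/(-v^3 + 12*v + 16)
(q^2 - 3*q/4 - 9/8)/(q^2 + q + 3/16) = 2*(2*q - 3)/(4*q + 1)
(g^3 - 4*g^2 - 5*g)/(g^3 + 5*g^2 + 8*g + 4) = g*(g - 5)/(g^2 + 4*g + 4)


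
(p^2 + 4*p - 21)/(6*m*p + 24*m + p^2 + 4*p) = (p^2 + 4*p - 21)/(6*m*p + 24*m + p^2 + 4*p)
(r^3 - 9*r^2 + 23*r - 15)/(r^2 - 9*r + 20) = (r^2 - 4*r + 3)/(r - 4)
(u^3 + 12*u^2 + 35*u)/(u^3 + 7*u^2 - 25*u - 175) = u/(u - 5)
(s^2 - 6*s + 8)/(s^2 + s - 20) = (s - 2)/(s + 5)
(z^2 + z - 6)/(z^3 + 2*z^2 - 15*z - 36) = (z - 2)/(z^2 - z - 12)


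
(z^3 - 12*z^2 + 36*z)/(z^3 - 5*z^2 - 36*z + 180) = z*(z - 6)/(z^2 + z - 30)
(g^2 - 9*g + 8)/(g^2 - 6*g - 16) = (g - 1)/(g + 2)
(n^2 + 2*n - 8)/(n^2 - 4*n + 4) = (n + 4)/(n - 2)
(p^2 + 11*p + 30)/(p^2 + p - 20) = (p + 6)/(p - 4)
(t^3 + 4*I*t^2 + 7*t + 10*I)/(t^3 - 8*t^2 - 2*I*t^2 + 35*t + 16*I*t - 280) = (t^2 - I*t + 2)/(t^2 - t*(8 + 7*I) + 56*I)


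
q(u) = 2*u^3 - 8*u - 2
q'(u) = 6*u^2 - 8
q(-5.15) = -233.98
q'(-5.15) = 151.14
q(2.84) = 21.09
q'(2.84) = 40.39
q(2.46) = 8.09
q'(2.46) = 28.31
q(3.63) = 64.62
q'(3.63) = 71.06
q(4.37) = 129.95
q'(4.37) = 106.58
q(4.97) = 203.77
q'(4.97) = 140.21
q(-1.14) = 4.16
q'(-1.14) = -0.20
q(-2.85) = -25.50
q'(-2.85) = 40.74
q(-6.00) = -386.00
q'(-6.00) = 208.00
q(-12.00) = -3362.00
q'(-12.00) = 856.00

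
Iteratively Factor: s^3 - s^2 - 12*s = (s - 4)*(s^2 + 3*s) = s*(s - 4)*(s + 3)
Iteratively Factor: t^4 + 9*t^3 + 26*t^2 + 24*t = (t + 4)*(t^3 + 5*t^2 + 6*t) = (t + 3)*(t + 4)*(t^2 + 2*t) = (t + 2)*(t + 3)*(t + 4)*(t)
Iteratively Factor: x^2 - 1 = (x + 1)*(x - 1)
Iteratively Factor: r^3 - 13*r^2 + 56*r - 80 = (r - 5)*(r^2 - 8*r + 16) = (r - 5)*(r - 4)*(r - 4)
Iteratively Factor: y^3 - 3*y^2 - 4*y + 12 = (y - 2)*(y^2 - y - 6) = (y - 3)*(y - 2)*(y + 2)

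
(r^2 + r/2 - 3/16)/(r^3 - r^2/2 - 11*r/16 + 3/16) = 1/(r - 1)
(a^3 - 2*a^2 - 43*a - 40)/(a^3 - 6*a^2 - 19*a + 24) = (a^2 + 6*a + 5)/(a^2 + 2*a - 3)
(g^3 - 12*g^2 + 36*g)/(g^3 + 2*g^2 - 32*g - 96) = g*(g - 6)/(g^2 + 8*g + 16)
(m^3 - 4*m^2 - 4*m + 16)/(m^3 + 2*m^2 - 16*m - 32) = (m - 2)/(m + 4)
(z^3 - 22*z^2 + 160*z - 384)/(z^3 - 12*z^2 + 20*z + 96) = (z - 8)/(z + 2)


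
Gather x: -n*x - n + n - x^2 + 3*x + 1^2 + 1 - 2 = -x^2 + x*(3 - n)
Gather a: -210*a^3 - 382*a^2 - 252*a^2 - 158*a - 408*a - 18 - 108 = -210*a^3 - 634*a^2 - 566*a - 126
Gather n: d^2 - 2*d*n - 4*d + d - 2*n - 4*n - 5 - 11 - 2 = d^2 - 3*d + n*(-2*d - 6) - 18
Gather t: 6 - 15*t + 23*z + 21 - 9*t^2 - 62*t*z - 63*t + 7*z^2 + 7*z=-9*t^2 + t*(-62*z - 78) + 7*z^2 + 30*z + 27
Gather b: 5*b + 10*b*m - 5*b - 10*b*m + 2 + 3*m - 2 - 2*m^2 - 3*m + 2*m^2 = 0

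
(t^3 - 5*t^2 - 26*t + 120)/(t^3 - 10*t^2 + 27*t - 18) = (t^2 + t - 20)/(t^2 - 4*t + 3)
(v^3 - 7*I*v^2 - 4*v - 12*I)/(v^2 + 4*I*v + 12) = (v^2 - 5*I*v + 6)/(v + 6*I)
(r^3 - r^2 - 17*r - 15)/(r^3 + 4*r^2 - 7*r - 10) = (r^2 - 2*r - 15)/(r^2 + 3*r - 10)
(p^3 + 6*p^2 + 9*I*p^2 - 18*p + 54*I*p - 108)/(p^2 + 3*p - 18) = (p^2 + 9*I*p - 18)/(p - 3)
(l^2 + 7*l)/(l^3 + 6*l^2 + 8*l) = (l + 7)/(l^2 + 6*l + 8)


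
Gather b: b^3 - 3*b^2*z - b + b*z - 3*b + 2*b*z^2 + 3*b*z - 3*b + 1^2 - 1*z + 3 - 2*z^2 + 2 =b^3 - 3*b^2*z + b*(2*z^2 + 4*z - 7) - 2*z^2 - z + 6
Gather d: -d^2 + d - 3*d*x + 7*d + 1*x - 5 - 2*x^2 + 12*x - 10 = -d^2 + d*(8 - 3*x) - 2*x^2 + 13*x - 15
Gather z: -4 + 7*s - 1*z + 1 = 7*s - z - 3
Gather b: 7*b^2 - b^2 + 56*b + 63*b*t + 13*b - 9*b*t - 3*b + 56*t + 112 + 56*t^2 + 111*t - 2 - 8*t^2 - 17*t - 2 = 6*b^2 + b*(54*t + 66) + 48*t^2 + 150*t + 108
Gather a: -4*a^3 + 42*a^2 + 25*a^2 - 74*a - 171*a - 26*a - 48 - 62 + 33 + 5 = -4*a^3 + 67*a^2 - 271*a - 72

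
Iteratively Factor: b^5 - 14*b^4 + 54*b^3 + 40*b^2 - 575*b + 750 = (b - 5)*(b^4 - 9*b^3 + 9*b^2 + 85*b - 150) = (b - 5)^2*(b^3 - 4*b^2 - 11*b + 30) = (b - 5)^2*(b - 2)*(b^2 - 2*b - 15) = (b - 5)^3*(b - 2)*(b + 3)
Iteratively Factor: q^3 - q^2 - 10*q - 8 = (q + 2)*(q^2 - 3*q - 4) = (q + 1)*(q + 2)*(q - 4)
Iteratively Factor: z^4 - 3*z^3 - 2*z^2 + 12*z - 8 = (z + 2)*(z^3 - 5*z^2 + 8*z - 4) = (z - 2)*(z + 2)*(z^2 - 3*z + 2) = (z - 2)^2*(z + 2)*(z - 1)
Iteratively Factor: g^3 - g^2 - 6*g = (g - 3)*(g^2 + 2*g) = (g - 3)*(g + 2)*(g)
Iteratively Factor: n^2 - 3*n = (n - 3)*(n)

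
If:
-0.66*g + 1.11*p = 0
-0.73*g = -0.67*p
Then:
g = 0.00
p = 0.00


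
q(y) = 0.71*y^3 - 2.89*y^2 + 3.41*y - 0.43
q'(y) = 2.13*y^2 - 5.78*y + 3.41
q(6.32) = 84.92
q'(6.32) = 51.96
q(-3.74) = -90.75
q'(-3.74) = 54.82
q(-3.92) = -100.97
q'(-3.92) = 58.80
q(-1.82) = -20.49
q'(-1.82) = 20.99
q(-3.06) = -58.27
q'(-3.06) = 41.04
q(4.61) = 23.43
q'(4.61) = 22.03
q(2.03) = 0.52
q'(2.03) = 0.45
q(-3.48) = -77.22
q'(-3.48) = 49.32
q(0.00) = -0.43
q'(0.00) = 3.41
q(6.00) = 69.35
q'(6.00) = 45.41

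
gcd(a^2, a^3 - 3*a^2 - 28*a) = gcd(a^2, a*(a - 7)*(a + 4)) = a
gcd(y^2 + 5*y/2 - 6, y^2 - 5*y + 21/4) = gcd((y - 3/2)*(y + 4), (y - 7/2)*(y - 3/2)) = y - 3/2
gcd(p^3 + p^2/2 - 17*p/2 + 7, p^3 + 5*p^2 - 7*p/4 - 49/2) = p^2 + 3*p/2 - 7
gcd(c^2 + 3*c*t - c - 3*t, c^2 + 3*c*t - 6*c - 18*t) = c + 3*t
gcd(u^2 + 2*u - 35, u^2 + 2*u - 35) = u^2 + 2*u - 35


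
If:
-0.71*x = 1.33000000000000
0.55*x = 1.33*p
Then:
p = -0.77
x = -1.87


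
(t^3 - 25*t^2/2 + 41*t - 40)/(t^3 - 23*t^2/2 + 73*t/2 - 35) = (t - 8)/(t - 7)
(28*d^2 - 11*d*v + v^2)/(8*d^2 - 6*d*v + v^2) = (-7*d + v)/(-2*d + v)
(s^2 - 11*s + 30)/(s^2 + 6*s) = (s^2 - 11*s + 30)/(s*(s + 6))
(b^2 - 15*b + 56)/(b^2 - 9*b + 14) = (b - 8)/(b - 2)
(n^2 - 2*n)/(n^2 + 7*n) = (n - 2)/(n + 7)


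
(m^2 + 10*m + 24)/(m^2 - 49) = (m^2 + 10*m + 24)/(m^2 - 49)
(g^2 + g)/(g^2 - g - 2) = g/(g - 2)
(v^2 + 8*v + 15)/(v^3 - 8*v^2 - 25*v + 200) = (v + 3)/(v^2 - 13*v + 40)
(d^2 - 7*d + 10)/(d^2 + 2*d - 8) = (d - 5)/(d + 4)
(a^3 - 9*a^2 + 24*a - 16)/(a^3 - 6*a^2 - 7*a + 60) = (a^2 - 5*a + 4)/(a^2 - 2*a - 15)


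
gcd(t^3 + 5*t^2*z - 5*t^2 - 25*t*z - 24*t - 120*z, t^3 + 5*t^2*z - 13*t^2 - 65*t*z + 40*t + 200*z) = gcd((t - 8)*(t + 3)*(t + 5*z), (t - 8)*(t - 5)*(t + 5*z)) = t^2 + 5*t*z - 8*t - 40*z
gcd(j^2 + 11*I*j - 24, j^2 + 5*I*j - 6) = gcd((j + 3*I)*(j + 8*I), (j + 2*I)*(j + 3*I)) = j + 3*I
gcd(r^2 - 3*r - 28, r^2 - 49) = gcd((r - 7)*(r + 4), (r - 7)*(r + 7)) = r - 7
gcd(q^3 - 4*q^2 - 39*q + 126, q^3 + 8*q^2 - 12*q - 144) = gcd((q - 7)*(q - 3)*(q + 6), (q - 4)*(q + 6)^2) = q + 6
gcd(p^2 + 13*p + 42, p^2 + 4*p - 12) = p + 6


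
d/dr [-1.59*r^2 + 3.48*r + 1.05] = 3.48 - 3.18*r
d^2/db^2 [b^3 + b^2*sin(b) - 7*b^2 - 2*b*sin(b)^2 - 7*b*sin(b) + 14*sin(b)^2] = -b^2*sin(b) + 7*b*sin(b) + 4*b*cos(b) - 4*b*cos(2*b) + 6*b + 2*sin(b) - 4*sin(2*b) - 14*cos(b) + 28*cos(2*b) - 14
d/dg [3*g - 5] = 3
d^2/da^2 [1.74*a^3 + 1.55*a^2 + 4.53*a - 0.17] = 10.44*a + 3.1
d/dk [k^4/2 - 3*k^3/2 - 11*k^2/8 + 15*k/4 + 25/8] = 2*k^3 - 9*k^2/2 - 11*k/4 + 15/4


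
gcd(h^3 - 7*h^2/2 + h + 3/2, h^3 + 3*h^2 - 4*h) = h - 1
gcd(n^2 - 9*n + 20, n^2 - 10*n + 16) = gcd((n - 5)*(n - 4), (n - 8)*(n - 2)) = 1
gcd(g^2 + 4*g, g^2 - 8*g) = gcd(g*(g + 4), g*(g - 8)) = g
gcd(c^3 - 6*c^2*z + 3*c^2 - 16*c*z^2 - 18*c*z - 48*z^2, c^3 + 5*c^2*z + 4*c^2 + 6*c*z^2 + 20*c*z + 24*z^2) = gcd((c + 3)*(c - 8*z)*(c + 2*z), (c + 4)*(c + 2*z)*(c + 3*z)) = c + 2*z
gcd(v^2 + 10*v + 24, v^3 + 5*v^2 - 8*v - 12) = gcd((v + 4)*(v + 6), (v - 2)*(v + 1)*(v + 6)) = v + 6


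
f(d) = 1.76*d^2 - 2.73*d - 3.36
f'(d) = 3.52*d - 2.73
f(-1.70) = 6.37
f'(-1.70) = -8.71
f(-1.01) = 1.19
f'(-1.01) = -6.29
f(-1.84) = 7.62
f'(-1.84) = -9.21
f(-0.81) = 0.01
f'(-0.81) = -5.58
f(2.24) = -0.64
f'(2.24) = 5.15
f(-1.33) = 3.38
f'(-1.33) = -7.41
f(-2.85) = 18.72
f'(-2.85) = -12.76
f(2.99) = 4.21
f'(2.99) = 7.79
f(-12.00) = 282.84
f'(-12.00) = -44.97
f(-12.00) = 282.84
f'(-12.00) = -44.97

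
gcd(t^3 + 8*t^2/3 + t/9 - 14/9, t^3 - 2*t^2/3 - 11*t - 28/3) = t^2 + 10*t/3 + 7/3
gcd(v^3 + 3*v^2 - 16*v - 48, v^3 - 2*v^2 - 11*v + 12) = v^2 - v - 12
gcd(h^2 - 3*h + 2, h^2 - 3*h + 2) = h^2 - 3*h + 2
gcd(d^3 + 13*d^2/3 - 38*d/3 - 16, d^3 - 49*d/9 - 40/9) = d^2 - 5*d/3 - 8/3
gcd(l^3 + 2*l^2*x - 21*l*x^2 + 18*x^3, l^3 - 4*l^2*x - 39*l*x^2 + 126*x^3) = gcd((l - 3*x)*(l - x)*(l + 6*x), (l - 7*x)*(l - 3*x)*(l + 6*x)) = -l^2 - 3*l*x + 18*x^2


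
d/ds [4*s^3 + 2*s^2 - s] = 12*s^2 + 4*s - 1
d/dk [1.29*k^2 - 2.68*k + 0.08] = 2.58*k - 2.68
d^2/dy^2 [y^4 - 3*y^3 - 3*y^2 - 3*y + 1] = 12*y^2 - 18*y - 6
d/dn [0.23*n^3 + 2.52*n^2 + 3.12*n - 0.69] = 0.69*n^2 + 5.04*n + 3.12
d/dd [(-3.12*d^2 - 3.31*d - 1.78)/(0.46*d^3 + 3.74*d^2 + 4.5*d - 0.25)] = (1.4352*d^4 + 3.0452*d^3 + 0.7958*d^2 + 14.8744*d + 8.8375)/(0.2116*d^6 + 3.4408*d^5 + 18.1276*d^4 + 33.43*d^3 + 18.38*d^2 - 2.25*d + 0.0625)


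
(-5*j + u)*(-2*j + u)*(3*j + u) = 30*j^3 - 11*j^2*u - 4*j*u^2 + u^3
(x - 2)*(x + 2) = x^2 - 4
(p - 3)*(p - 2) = p^2 - 5*p + 6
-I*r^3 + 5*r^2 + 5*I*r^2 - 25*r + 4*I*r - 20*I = (r - 5)*(r + 4*I)*(-I*r + 1)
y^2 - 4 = (y - 2)*(y + 2)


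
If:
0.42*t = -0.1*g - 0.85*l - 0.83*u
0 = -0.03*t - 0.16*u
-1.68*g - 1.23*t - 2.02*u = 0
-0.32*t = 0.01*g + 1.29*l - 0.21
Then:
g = 11.32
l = 5.62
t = -22.35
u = 4.19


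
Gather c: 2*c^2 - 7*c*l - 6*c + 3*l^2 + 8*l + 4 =2*c^2 + c*(-7*l - 6) + 3*l^2 + 8*l + 4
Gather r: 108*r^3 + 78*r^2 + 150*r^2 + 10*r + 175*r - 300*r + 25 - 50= 108*r^3 + 228*r^2 - 115*r - 25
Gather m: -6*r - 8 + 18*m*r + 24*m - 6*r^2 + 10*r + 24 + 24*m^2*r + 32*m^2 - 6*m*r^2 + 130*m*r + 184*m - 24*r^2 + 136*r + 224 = m^2*(24*r + 32) + m*(-6*r^2 + 148*r + 208) - 30*r^2 + 140*r + 240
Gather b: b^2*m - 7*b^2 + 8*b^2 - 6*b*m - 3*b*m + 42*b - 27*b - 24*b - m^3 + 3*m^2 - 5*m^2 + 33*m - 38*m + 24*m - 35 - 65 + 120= b^2*(m + 1) + b*(-9*m - 9) - m^3 - 2*m^2 + 19*m + 20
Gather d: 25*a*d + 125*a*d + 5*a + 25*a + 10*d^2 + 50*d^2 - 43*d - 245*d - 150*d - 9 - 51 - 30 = 30*a + 60*d^2 + d*(150*a - 438) - 90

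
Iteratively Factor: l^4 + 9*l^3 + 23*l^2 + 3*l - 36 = (l + 3)*(l^3 + 6*l^2 + 5*l - 12) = (l - 1)*(l + 3)*(l^2 + 7*l + 12) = (l - 1)*(l + 3)^2*(l + 4)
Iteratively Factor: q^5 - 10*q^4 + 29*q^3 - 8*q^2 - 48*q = (q - 4)*(q^4 - 6*q^3 + 5*q^2 + 12*q) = (q - 4)*(q + 1)*(q^3 - 7*q^2 + 12*q) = (q - 4)*(q - 3)*(q + 1)*(q^2 - 4*q) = (q - 4)^2*(q - 3)*(q + 1)*(q)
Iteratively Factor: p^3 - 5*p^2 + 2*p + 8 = (p - 2)*(p^2 - 3*p - 4) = (p - 2)*(p + 1)*(p - 4)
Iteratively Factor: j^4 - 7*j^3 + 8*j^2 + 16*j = (j)*(j^3 - 7*j^2 + 8*j + 16) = j*(j + 1)*(j^2 - 8*j + 16) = j*(j - 4)*(j + 1)*(j - 4)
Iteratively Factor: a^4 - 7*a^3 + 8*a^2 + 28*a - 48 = (a - 2)*(a^3 - 5*a^2 - 2*a + 24) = (a - 3)*(a - 2)*(a^2 - 2*a - 8) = (a - 3)*(a - 2)*(a + 2)*(a - 4)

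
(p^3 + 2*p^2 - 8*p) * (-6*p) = -6*p^4 - 12*p^3 + 48*p^2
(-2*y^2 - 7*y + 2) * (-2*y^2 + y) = 4*y^4 + 12*y^3 - 11*y^2 + 2*y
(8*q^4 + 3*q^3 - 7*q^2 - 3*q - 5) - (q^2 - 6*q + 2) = 8*q^4 + 3*q^3 - 8*q^2 + 3*q - 7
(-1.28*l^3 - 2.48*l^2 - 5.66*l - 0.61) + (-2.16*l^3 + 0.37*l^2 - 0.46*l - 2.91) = -3.44*l^3 - 2.11*l^2 - 6.12*l - 3.52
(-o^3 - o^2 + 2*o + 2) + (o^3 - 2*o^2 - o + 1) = -3*o^2 + o + 3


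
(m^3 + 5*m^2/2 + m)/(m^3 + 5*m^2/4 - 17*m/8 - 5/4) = 4*m/(4*m - 5)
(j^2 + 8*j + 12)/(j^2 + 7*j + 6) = (j + 2)/(j + 1)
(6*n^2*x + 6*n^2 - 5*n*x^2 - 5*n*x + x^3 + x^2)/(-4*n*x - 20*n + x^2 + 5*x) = (-6*n^2*x - 6*n^2 + 5*n*x^2 + 5*n*x - x^3 - x^2)/(4*n*x + 20*n - x^2 - 5*x)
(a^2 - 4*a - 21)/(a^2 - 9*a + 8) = (a^2 - 4*a - 21)/(a^2 - 9*a + 8)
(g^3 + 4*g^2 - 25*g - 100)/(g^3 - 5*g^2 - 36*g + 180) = (g^2 + 9*g + 20)/(g^2 - 36)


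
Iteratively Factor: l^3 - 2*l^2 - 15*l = (l)*(l^2 - 2*l - 15) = l*(l - 5)*(l + 3)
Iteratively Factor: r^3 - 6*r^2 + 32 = (r - 4)*(r^2 - 2*r - 8) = (r - 4)*(r + 2)*(r - 4)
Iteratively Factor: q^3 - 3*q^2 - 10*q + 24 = (q - 4)*(q^2 + q - 6) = (q - 4)*(q - 2)*(q + 3)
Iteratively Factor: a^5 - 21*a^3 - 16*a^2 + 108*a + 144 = (a - 4)*(a^4 + 4*a^3 - 5*a^2 - 36*a - 36) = (a - 4)*(a + 2)*(a^3 + 2*a^2 - 9*a - 18) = (a - 4)*(a + 2)*(a + 3)*(a^2 - a - 6) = (a - 4)*(a + 2)^2*(a + 3)*(a - 3)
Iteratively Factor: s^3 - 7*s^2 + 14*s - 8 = (s - 4)*(s^2 - 3*s + 2) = (s - 4)*(s - 1)*(s - 2)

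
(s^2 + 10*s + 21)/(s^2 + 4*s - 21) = (s + 3)/(s - 3)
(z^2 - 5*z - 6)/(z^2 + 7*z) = (z^2 - 5*z - 6)/(z*(z + 7))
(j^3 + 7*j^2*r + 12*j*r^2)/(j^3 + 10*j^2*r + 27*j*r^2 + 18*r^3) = j*(j + 4*r)/(j^2 + 7*j*r + 6*r^2)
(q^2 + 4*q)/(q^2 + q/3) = 3*(q + 4)/(3*q + 1)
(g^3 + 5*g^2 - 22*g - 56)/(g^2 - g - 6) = (g^2 + 3*g - 28)/(g - 3)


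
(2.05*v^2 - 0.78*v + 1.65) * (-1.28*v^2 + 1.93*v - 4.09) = -2.624*v^4 + 4.9549*v^3 - 12.0019*v^2 + 6.3747*v - 6.7485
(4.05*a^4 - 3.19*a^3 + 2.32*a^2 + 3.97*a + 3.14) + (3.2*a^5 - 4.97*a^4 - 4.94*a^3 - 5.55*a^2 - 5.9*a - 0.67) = 3.2*a^5 - 0.92*a^4 - 8.13*a^3 - 3.23*a^2 - 1.93*a + 2.47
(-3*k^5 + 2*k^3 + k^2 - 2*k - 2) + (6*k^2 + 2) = -3*k^5 + 2*k^3 + 7*k^2 - 2*k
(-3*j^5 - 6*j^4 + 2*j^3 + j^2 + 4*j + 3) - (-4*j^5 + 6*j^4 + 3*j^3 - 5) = j^5 - 12*j^4 - j^3 + j^2 + 4*j + 8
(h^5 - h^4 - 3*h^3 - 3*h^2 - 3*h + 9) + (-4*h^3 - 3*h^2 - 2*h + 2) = h^5 - h^4 - 7*h^3 - 6*h^2 - 5*h + 11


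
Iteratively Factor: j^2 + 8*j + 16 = (j + 4)*(j + 4)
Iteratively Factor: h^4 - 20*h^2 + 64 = (h - 2)*(h^3 + 2*h^2 - 16*h - 32) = (h - 4)*(h - 2)*(h^2 + 6*h + 8) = (h - 4)*(h - 2)*(h + 2)*(h + 4)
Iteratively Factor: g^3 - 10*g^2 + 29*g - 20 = (g - 5)*(g^2 - 5*g + 4) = (g - 5)*(g - 4)*(g - 1)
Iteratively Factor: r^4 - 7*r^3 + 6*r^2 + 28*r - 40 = (r + 2)*(r^3 - 9*r^2 + 24*r - 20) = (r - 5)*(r + 2)*(r^2 - 4*r + 4) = (r - 5)*(r - 2)*(r + 2)*(r - 2)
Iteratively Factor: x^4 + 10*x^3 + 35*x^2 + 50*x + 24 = (x + 3)*(x^3 + 7*x^2 + 14*x + 8) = (x + 3)*(x + 4)*(x^2 + 3*x + 2) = (x + 2)*(x + 3)*(x + 4)*(x + 1)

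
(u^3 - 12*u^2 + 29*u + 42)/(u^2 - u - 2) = (u^2 - 13*u + 42)/(u - 2)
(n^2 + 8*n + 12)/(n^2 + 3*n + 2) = (n + 6)/(n + 1)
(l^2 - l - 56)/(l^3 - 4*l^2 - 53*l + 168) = 1/(l - 3)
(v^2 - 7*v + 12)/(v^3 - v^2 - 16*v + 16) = (v - 3)/(v^2 + 3*v - 4)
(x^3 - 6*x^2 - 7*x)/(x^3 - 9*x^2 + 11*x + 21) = x/(x - 3)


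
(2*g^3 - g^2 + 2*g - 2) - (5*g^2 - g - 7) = 2*g^3 - 6*g^2 + 3*g + 5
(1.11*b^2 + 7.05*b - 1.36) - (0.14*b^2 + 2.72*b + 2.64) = 0.97*b^2 + 4.33*b - 4.0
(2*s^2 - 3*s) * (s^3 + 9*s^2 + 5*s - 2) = 2*s^5 + 15*s^4 - 17*s^3 - 19*s^2 + 6*s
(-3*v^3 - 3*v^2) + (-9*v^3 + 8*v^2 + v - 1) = -12*v^3 + 5*v^2 + v - 1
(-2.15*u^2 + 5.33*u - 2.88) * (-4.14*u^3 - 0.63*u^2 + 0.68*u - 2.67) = 8.901*u^5 - 20.7117*u^4 + 7.1033*u^3 + 11.1793*u^2 - 16.1895*u + 7.6896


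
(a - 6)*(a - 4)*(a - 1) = a^3 - 11*a^2 + 34*a - 24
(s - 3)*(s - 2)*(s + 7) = s^3 + 2*s^2 - 29*s + 42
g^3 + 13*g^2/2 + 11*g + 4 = (g + 1/2)*(g + 2)*(g + 4)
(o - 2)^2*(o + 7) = o^3 + 3*o^2 - 24*o + 28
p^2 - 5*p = p*(p - 5)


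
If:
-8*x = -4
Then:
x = 1/2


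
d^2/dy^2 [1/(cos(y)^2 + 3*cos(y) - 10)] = (-4*sin(y)^4 + 51*sin(y)^2 - 75*cos(y)/4 - 9*cos(3*y)/4 - 9)/((cos(y) - 2)^3*(cos(y) + 5)^3)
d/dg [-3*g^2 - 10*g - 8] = -6*g - 10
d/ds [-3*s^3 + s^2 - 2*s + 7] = -9*s^2 + 2*s - 2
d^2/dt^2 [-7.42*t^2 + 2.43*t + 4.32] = -14.8400000000000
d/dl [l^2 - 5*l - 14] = 2*l - 5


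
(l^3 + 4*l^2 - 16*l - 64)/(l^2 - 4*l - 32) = (l^2 - 16)/(l - 8)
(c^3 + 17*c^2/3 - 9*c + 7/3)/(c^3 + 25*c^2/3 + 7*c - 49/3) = (3*c - 1)/(3*c + 7)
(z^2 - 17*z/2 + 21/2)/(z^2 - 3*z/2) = (z - 7)/z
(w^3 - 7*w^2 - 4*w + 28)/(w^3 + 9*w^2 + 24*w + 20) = (w^2 - 9*w + 14)/(w^2 + 7*w + 10)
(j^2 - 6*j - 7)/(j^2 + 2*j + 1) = (j - 7)/(j + 1)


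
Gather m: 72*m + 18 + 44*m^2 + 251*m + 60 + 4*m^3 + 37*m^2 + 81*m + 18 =4*m^3 + 81*m^2 + 404*m + 96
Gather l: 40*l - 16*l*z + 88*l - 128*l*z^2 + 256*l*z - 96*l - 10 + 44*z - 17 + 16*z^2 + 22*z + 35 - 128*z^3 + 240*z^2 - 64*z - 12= l*(-128*z^2 + 240*z + 32) - 128*z^3 + 256*z^2 + 2*z - 4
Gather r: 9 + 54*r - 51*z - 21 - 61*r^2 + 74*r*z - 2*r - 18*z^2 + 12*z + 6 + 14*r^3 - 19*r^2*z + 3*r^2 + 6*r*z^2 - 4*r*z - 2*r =14*r^3 + r^2*(-19*z - 58) + r*(6*z^2 + 70*z + 50) - 18*z^2 - 39*z - 6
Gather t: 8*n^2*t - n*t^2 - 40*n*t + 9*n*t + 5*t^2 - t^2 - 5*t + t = t^2*(4 - n) + t*(8*n^2 - 31*n - 4)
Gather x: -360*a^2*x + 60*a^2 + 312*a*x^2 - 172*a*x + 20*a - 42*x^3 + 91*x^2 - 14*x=60*a^2 + 20*a - 42*x^3 + x^2*(312*a + 91) + x*(-360*a^2 - 172*a - 14)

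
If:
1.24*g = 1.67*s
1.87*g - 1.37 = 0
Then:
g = 0.73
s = 0.54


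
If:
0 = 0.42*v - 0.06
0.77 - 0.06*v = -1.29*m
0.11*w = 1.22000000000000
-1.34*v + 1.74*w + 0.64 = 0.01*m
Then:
No Solution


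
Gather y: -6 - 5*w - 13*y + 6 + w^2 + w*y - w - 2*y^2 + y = w^2 - 6*w - 2*y^2 + y*(w - 12)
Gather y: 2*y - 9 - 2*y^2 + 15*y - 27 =-2*y^2 + 17*y - 36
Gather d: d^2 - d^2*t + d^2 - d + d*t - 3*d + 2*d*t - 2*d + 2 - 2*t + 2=d^2*(2 - t) + d*(3*t - 6) - 2*t + 4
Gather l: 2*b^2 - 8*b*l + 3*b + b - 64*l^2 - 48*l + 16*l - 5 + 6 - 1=2*b^2 + 4*b - 64*l^2 + l*(-8*b - 32)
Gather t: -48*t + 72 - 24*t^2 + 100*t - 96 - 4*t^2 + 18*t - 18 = -28*t^2 + 70*t - 42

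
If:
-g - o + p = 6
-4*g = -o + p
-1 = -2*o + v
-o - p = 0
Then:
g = -6/5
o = -12/5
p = 12/5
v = -29/5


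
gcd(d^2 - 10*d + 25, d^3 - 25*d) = d - 5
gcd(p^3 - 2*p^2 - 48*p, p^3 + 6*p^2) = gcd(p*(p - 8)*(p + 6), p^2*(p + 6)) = p^2 + 6*p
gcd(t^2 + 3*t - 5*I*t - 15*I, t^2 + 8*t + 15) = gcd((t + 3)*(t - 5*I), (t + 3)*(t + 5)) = t + 3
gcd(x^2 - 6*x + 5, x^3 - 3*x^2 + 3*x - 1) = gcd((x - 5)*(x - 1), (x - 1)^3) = x - 1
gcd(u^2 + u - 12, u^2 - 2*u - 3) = u - 3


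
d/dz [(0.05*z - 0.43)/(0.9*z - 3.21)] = (0.20385*z - 0.727065)/(0.9*z - 3.21)^3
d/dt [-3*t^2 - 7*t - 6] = -6*t - 7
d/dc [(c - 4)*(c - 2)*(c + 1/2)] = 3*c^2 - 11*c + 5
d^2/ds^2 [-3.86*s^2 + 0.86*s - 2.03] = -7.72000000000000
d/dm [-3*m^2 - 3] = -6*m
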